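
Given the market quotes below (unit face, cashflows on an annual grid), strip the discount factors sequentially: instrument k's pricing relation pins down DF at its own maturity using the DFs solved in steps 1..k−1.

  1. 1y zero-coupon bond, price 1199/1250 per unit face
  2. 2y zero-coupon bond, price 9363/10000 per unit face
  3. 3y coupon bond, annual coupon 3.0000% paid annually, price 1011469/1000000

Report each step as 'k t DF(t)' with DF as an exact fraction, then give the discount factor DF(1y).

1 1 1199/1250
2 2 9363/10000
3 3 2317/2500
DF(1y) = 1199/1250 ≈ 0.959200

step 1 [1y] zero: DF = P = 1199/1250 ≈ 0.959200
step 2 [2y] zero: DF = P = 9363/10000 ≈ 0.936300
step 3 [3y] bond c/1=3/100: DF=(1011469/1000000 − 3/100·(0.959200+0.936300))/(1+3/100) = 2317/2500 ≈ 0.926800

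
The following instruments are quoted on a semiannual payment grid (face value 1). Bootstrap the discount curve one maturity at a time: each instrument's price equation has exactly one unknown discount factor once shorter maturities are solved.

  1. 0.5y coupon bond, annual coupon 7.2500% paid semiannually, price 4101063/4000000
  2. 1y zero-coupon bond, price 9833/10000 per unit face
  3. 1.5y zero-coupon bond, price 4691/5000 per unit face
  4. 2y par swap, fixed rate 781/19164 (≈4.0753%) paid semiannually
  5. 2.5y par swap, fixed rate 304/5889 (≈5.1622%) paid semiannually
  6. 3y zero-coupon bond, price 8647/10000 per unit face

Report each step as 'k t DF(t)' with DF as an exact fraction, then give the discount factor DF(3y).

1 1/2 4947/5000
2 1 9833/10000
3 3/2 4691/5000
4 2 9219/10000
5 5/2 549/625
6 3 8647/10000
DF(3y) = 8647/10000 ≈ 0.864700

step 1 [0.5y] bond c/2=29/800: DF=(4101063/4000000 − 29/800·(0))/(1+29/800) = 4947/5000 ≈ 0.989400
step 2 [1y] zero: DF = P = 9833/10000 ≈ 0.983300
step 3 [1.5y] zero: DF = P = 4691/5000 ≈ 0.938200
step 4 [2y] swap r/2=781/38328: DF=(1 − 781/38328·(0.989400+0.983300+0.938200))/(1+781/38328) = 9219/10000 ≈ 0.921900
step 5 [2.5y] swap r/2=152/5889: DF=(1 − 152/5889·(0.989400+0.983300+0.938200+0.921900))/(1+152/5889) = 549/625 ≈ 0.878400
step 6 [3y] zero: DF = P = 8647/10000 ≈ 0.864700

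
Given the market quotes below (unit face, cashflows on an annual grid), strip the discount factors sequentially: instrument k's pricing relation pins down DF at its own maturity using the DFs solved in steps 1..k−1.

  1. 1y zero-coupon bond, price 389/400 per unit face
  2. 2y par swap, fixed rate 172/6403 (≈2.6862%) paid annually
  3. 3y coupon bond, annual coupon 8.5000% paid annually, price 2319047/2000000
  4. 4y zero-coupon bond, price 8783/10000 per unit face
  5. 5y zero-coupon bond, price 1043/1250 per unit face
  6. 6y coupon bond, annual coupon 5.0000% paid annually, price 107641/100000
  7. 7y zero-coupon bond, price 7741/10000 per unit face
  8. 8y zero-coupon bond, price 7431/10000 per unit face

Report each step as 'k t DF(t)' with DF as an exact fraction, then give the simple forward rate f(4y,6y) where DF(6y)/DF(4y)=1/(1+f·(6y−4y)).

step 1 [1y] zero: DF = P = 389/400 ≈ 0.972500
step 2 [2y] swap r/1=172/6403: DF=(1 − 172/6403·(0.972500))/(1+172/6403) = 2371/2500 ≈ 0.948400
step 3 [3y] bond c/1=17/200: DF=(2319047/2000000 − 17/200·(0.972500+0.948400))/(1+17/200) = 4591/5000 ≈ 0.918200
step 4 [4y] zero: DF = P = 8783/10000 ≈ 0.878300
step 5 [5y] zero: DF = P = 1043/1250 ≈ 0.834400
step 6 [6y] bond c/1=1/20: DF=(107641/100000 − 1/20·(0.972500+0.948400+0.918200+0.878300+0.834400))/(1+1/20) = 2021/2500 ≈ 0.808400
step 7 [7y] zero: DF = P = 7741/10000 ≈ 0.774100
step 8 [8y] zero: DF = P = 7431/10000 ≈ 0.743100

1 1 389/400
2 2 2371/2500
3 3 4591/5000
4 4 8783/10000
5 5 1043/1250
6 6 2021/2500
7 7 7741/10000
8 8 7431/10000
f(4y,6y) = ((8783/10000)/(2021/2500) − 1)/(2) = 699/16168 ≈ 4.3234%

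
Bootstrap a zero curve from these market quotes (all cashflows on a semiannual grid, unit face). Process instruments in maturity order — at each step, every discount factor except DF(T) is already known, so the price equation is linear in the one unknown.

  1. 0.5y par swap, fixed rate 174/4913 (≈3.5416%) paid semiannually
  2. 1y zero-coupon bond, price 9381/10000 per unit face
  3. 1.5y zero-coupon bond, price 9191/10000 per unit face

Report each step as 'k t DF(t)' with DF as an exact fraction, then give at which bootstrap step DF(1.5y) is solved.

step 1 [0.5y] swap r/2=87/4913: DF=(1 − 87/4913·(0))/(1+87/4913) = 4913/5000 ≈ 0.982600
step 2 [1y] zero: DF = P = 9381/10000 ≈ 0.938100
step 3 [1.5y] zero: DF = P = 9191/10000 ≈ 0.919100

1 1/2 4913/5000
2 1 9381/10000
3 3/2 9191/10000
DF(1.5y) is solved at step 3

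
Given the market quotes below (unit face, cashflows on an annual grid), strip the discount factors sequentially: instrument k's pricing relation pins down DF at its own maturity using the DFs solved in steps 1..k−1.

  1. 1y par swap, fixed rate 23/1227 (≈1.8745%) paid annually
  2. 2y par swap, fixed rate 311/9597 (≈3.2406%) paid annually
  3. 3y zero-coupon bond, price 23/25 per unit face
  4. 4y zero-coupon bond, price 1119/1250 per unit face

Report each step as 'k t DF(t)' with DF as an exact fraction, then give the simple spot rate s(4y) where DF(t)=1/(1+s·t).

step 1 [1y] swap r/1=23/1227: DF=(1 − 23/1227·(0))/(1+23/1227) = 1227/1250 ≈ 0.981600
step 2 [2y] swap r/1=311/9597: DF=(1 − 311/9597·(0.981600))/(1+311/9597) = 4689/5000 ≈ 0.937800
step 3 [3y] zero: DF = P = 23/25 ≈ 0.920000
step 4 [4y] zero: DF = P = 1119/1250 ≈ 0.895200

1 1 1227/1250
2 2 4689/5000
3 3 23/25
4 4 1119/1250
s(4y) = (1/(1119/1250) − 1)/(4) = 131/4476 ≈ 2.9267%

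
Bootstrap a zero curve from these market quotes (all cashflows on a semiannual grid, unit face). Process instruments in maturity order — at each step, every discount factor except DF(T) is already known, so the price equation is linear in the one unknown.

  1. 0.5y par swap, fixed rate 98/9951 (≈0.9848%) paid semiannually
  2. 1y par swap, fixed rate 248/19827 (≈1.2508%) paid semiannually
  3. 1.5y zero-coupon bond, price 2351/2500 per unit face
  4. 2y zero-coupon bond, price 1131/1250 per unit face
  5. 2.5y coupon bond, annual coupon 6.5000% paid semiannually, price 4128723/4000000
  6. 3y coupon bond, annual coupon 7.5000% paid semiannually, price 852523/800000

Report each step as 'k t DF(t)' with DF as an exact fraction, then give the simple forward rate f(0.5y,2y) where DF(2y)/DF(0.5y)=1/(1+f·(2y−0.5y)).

1 1/2 9951/10000
2 1 2469/2500
3 3/2 2351/2500
4 2 1131/1250
5 5/2 1099/1250
6 3 857/1000
f(0.5y,2y) = ((9951/10000)/(1131/1250) − 1)/(3/2) = 301/4524 ≈ 6.6534%

step 1 [0.5y] swap r/2=49/9951: DF=(1 − 49/9951·(0))/(1+49/9951) = 9951/10000 ≈ 0.995100
step 2 [1y] swap r/2=124/19827: DF=(1 − 124/19827·(0.995100))/(1+124/19827) = 2469/2500 ≈ 0.987600
step 3 [1.5y] zero: DF = P = 2351/2500 ≈ 0.940400
step 4 [2y] zero: DF = P = 1131/1250 ≈ 0.904800
step 5 [2.5y] bond c/2=13/400: DF=(4128723/4000000 − 13/400·(0.995100+0.987600+0.940400+0.904800))/(1+13/400) = 1099/1250 ≈ 0.879200
step 6 [3y] bond c/2=3/80: DF=(852523/800000 − 3/80·(0.995100+0.987600+0.940400+0.904800+0.879200))/(1+3/80) = 857/1000 ≈ 0.857000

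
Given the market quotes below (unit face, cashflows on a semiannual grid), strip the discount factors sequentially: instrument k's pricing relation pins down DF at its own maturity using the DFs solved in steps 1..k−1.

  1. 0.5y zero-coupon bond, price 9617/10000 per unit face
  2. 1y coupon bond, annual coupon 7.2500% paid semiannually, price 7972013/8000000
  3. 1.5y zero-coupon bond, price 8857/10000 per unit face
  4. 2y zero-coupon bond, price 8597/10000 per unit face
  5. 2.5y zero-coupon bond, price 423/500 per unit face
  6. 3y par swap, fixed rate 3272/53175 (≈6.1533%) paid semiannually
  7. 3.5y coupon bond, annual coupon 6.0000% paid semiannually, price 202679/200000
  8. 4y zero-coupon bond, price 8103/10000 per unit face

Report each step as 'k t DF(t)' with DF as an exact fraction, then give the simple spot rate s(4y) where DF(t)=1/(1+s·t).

step 1 [0.5y] zero: DF = P = 9617/10000 ≈ 0.961700
step 2 [1y] bond c/2=29/800: DF=(7972013/8000000 − 29/800·(0.961700))/(1+29/800) = 116/125 ≈ 0.928000
step 3 [1.5y] zero: DF = P = 8857/10000 ≈ 0.885700
step 4 [2y] zero: DF = P = 8597/10000 ≈ 0.859700
step 5 [2.5y] zero: DF = P = 423/500 ≈ 0.846000
step 6 [3y] swap r/2=1636/53175: DF=(1 − 1636/53175·(0.961700+0.928000+0.885700+0.859700+0.846000))/(1+1636/53175) = 2091/2500 ≈ 0.836400
step 7 [3.5y] bond c/2=3/100: DF=(202679/200000 − 3/100·(0.961700+0.928000+0.885700+0.859700+0.846000+0.836400))/(1+3/100) = 829/1000 ≈ 0.829000
step 8 [4y] zero: DF = P = 8103/10000 ≈ 0.810300

1 1/2 9617/10000
2 1 116/125
3 3/2 8857/10000
4 2 8597/10000
5 5/2 423/500
6 3 2091/2500
7 7/2 829/1000
8 4 8103/10000
s(4y) = (1/(8103/10000) − 1)/(4) = 1897/32412 ≈ 5.8528%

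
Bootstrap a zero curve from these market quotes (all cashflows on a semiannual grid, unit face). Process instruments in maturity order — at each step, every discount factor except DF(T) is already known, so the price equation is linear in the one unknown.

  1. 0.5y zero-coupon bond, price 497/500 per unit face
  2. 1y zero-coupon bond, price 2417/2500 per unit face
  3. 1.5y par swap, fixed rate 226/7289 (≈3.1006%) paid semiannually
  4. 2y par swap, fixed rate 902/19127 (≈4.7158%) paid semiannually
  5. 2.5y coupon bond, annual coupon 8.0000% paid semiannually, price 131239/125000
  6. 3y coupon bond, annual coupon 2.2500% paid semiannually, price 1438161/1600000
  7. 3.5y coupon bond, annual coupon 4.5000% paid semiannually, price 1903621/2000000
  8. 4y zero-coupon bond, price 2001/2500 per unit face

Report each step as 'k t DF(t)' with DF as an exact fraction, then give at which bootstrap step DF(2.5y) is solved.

1 1/2 497/500
2 1 2417/2500
3 3/2 2387/2500
4 2 4549/5000
5 5/2 539/625
6 3 8367/10000
7 7/2 8093/10000
8 4 2001/2500
DF(2.5y) is solved at step 5

step 1 [0.5y] zero: DF = P = 497/500 ≈ 0.994000
step 2 [1y] zero: DF = P = 2417/2500 ≈ 0.966800
step 3 [1.5y] swap r/2=113/7289: DF=(1 − 113/7289·(0.994000+0.966800))/(1+113/7289) = 2387/2500 ≈ 0.954800
step 4 [2y] swap r/2=451/19127: DF=(1 − 451/19127·(0.994000+0.966800+0.954800))/(1+451/19127) = 4549/5000 ≈ 0.909800
step 5 [2.5y] bond c/2=1/25: DF=(131239/125000 − 1/25·(0.994000+0.966800+0.954800+0.909800))/(1+1/25) = 539/625 ≈ 0.862400
step 6 [3y] bond c/2=9/800: DF=(1438161/1600000 − 9/800·(0.994000+0.966800+0.954800+0.909800+0.862400))/(1+9/800) = 8367/10000 ≈ 0.836700
step 7 [3.5y] bond c/2=9/400: DF=(1903621/2000000 − 9/400·(0.994000+0.966800+0.954800+0.909800+0.862400+0.836700))/(1+9/400) = 8093/10000 ≈ 0.809300
step 8 [4y] zero: DF = P = 2001/2500 ≈ 0.800400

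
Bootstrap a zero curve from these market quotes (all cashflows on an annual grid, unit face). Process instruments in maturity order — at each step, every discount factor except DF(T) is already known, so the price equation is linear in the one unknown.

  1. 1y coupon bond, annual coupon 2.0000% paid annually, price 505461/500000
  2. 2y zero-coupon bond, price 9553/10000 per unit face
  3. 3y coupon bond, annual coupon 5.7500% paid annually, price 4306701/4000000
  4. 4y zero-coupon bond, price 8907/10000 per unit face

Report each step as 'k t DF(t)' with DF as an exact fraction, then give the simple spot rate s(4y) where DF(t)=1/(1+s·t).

step 1 [1y] bond c/1=1/50: DF=(505461/500000 − 1/50·(0))/(1+1/50) = 9911/10000 ≈ 0.991100
step 2 [2y] zero: DF = P = 9553/10000 ≈ 0.955300
step 3 [3y] bond c/1=23/400: DF=(4306701/4000000 − 23/400·(0.991100+0.955300))/(1+23/400) = 9123/10000 ≈ 0.912300
step 4 [4y] zero: DF = P = 8907/10000 ≈ 0.890700

1 1 9911/10000
2 2 9553/10000
3 3 9123/10000
4 4 8907/10000
s(4y) = (1/(8907/10000) − 1)/(4) = 1093/35628 ≈ 3.0678%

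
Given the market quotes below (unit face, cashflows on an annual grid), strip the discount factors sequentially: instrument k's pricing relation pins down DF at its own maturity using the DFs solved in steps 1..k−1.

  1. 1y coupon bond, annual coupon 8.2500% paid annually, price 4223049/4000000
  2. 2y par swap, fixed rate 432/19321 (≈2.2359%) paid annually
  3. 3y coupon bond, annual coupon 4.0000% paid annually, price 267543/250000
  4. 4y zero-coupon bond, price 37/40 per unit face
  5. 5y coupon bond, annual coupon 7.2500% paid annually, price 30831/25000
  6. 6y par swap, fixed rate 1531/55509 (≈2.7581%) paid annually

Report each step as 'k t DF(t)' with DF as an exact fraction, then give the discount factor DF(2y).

step 1 [1y] bond c/1=33/400: DF=(4223049/4000000 − 33/400·(0))/(1+33/400) = 9753/10000 ≈ 0.975300
step 2 [2y] swap r/1=432/19321: DF=(1 − 432/19321·(0.975300))/(1+432/19321) = 598/625 ≈ 0.956800
step 3 [3y] bond c/1=1/25: DF=(267543/250000 − 1/25·(0.975300+0.956800))/(1+1/25) = 9547/10000 ≈ 0.954700
step 4 [4y] zero: DF = P = 37/40 ≈ 0.925000
step 5 [5y] bond c/1=29/400: DF=(30831/25000 − 29/400·(0.975300+0.956800+0.954700+0.925000))/(1+29/400) = 4461/5000 ≈ 0.892200
step 6 [6y] swap r/1=1531/55509: DF=(1 − 1531/55509·(0.975300+0.956800+0.954700+0.925000+0.892200))/(1+1531/55509) = 8469/10000 ≈ 0.846900

1 1 9753/10000
2 2 598/625
3 3 9547/10000
4 4 37/40
5 5 4461/5000
6 6 8469/10000
DF(2y) = 598/625 ≈ 0.956800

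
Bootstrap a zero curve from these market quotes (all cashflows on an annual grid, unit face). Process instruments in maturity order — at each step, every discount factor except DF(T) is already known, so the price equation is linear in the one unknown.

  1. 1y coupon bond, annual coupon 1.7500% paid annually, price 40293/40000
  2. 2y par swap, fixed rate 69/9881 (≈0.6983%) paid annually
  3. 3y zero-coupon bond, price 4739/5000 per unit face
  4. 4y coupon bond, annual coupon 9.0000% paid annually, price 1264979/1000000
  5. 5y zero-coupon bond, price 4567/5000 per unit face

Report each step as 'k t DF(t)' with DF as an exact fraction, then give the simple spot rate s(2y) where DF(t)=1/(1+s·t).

1 1 99/100
2 2 4931/5000
3 3 4739/5000
4 4 9191/10000
5 5 4567/5000
s(2y) = (1/(4931/5000) − 1)/(2) = 69/9862 ≈ 0.6997%

step 1 [1y] bond c/1=7/400: DF=(40293/40000 − 7/400·(0))/(1+7/400) = 99/100 ≈ 0.990000
step 2 [2y] swap r/1=69/9881: DF=(1 − 69/9881·(0.990000))/(1+69/9881) = 4931/5000 ≈ 0.986200
step 3 [3y] zero: DF = P = 4739/5000 ≈ 0.947800
step 4 [4y] bond c/1=9/100: DF=(1264979/1000000 − 9/100·(0.990000+0.986200+0.947800))/(1+9/100) = 9191/10000 ≈ 0.919100
step 5 [5y] zero: DF = P = 4567/5000 ≈ 0.913400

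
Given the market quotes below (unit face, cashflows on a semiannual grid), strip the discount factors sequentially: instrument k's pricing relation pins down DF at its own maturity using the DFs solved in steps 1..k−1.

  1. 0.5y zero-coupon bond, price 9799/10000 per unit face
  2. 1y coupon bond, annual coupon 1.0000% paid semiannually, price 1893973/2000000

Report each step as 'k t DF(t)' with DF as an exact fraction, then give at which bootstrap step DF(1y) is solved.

step 1 [0.5y] zero: DF = P = 9799/10000 ≈ 0.979900
step 2 [1y] bond c/2=1/200: DF=(1893973/2000000 − 1/200·(0.979900))/(1+1/200) = 4687/5000 ≈ 0.937400

1 1/2 9799/10000
2 1 4687/5000
DF(1y) is solved at step 2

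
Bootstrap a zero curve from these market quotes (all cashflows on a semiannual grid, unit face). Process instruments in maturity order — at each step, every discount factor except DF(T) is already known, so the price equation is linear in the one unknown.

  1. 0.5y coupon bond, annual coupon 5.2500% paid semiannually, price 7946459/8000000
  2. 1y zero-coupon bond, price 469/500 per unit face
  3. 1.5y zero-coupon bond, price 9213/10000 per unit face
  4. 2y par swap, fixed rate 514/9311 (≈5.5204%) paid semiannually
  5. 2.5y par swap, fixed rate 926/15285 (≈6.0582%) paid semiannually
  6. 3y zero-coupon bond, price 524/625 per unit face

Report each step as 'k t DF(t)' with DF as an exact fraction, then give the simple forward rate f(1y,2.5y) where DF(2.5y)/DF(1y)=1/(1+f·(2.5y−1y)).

step 1 [0.5y] bond c/2=21/800: DF=(7946459/8000000 − 21/800·(0))/(1+21/800) = 9679/10000 ≈ 0.967900
step 2 [1y] zero: DF = P = 469/500 ≈ 0.938000
step 3 [1.5y] zero: DF = P = 9213/10000 ≈ 0.921300
step 4 [2y] swap r/2=257/9311: DF=(1 − 257/9311·(0.967900+0.938000+0.921300))/(1+257/9311) = 2243/2500 ≈ 0.897200
step 5 [2.5y] swap r/2=463/15285: DF=(1 − 463/15285·(0.967900+0.938000+0.921300+0.897200))/(1+463/15285) = 8611/10000 ≈ 0.861100
step 6 [3y] zero: DF = P = 524/625 ≈ 0.838400

1 1/2 9679/10000
2 1 469/500
3 3/2 9213/10000
4 2 2243/2500
5 5/2 8611/10000
6 3 524/625
f(1y,2.5y) = ((469/500)/(8611/10000) − 1)/(3/2) = 1538/25833 ≈ 5.9536%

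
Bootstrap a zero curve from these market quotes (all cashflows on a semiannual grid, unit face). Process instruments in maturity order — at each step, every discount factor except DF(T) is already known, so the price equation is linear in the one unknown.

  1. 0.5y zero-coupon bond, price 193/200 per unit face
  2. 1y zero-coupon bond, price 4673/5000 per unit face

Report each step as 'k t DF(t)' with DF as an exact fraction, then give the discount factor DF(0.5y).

step 1 [0.5y] zero: DF = P = 193/200 ≈ 0.965000
step 2 [1y] zero: DF = P = 4673/5000 ≈ 0.934600

1 1/2 193/200
2 1 4673/5000
DF(0.5y) = 193/200 ≈ 0.965000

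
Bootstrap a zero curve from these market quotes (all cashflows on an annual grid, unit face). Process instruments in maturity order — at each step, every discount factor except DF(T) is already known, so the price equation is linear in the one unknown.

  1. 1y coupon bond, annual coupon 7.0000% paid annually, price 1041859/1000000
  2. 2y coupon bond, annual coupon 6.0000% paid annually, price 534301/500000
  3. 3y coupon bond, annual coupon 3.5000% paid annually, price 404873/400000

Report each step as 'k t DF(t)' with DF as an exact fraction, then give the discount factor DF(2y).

1 1 9737/10000
2 2 953/1000
3 3 1141/1250
DF(2y) = 953/1000 ≈ 0.953000

step 1 [1y] bond c/1=7/100: DF=(1041859/1000000 − 7/100·(0))/(1+7/100) = 9737/10000 ≈ 0.973700
step 2 [2y] bond c/1=3/50: DF=(534301/500000 − 3/50·(0.973700))/(1+3/50) = 953/1000 ≈ 0.953000
step 3 [3y] bond c/1=7/200: DF=(404873/400000 − 7/200·(0.973700+0.953000))/(1+7/200) = 1141/1250 ≈ 0.912800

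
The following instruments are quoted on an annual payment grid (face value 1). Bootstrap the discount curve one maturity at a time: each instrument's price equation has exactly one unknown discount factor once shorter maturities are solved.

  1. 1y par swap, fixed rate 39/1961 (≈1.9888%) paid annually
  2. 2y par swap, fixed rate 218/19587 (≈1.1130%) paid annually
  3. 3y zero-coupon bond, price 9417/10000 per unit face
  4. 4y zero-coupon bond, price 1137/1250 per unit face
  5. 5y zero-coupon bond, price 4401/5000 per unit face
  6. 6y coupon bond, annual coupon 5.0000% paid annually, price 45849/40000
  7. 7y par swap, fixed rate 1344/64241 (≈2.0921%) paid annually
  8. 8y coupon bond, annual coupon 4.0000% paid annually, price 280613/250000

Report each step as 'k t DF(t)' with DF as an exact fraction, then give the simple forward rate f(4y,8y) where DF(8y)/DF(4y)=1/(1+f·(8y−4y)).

step 1 [1y] swap r/1=39/1961: DF=(1 − 39/1961·(0))/(1+39/1961) = 1961/2000 ≈ 0.980500
step 2 [2y] swap r/1=218/19587: DF=(1 − 218/19587·(0.980500))/(1+218/19587) = 4891/5000 ≈ 0.978200
step 3 [3y] zero: DF = P = 9417/10000 ≈ 0.941700
step 4 [4y] zero: DF = P = 1137/1250 ≈ 0.909600
step 5 [5y] zero: DF = P = 4401/5000 ≈ 0.880200
step 6 [6y] bond c/1=1/20: DF=(45849/40000 − 1/20·(0.980500+0.978200+0.941700+0.909600+0.880200))/(1+1/20) = 8683/10000 ≈ 0.868300
step 7 [7y] swap r/1=1344/64241: DF=(1 − 1344/64241·(0.980500+0.978200+0.941700+0.909600+0.880200+0.868300))/(1+1344/64241) = 541/625 ≈ 0.865600
step 8 [8y] bond c/1=1/25: DF=(280613/250000 − 1/25·(0.980500+0.978200+0.941700+0.909600+0.880200+0.868300+0.865600))/(1+1/25) = 4161/5000 ≈ 0.832200

1 1 1961/2000
2 2 4891/5000
3 3 9417/10000
4 4 1137/1250
5 5 4401/5000
6 6 8683/10000
7 7 541/625
8 8 4161/5000
f(4y,8y) = ((1137/1250)/(4161/5000) − 1)/(4) = 129/5548 ≈ 2.3252%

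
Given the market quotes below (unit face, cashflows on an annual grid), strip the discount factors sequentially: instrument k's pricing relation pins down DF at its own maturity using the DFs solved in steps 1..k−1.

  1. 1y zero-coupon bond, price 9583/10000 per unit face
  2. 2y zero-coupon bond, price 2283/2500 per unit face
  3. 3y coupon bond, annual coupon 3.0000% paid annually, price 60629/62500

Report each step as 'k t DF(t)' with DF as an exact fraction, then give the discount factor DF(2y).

step 1 [1y] zero: DF = P = 9583/10000 ≈ 0.958300
step 2 [2y] zero: DF = P = 2283/2500 ≈ 0.913200
step 3 [3y] bond c/1=3/100: DF=(60629/62500 − 3/100·(0.958300+0.913200))/(1+3/100) = 8873/10000 ≈ 0.887300

1 1 9583/10000
2 2 2283/2500
3 3 8873/10000
DF(2y) = 2283/2500 ≈ 0.913200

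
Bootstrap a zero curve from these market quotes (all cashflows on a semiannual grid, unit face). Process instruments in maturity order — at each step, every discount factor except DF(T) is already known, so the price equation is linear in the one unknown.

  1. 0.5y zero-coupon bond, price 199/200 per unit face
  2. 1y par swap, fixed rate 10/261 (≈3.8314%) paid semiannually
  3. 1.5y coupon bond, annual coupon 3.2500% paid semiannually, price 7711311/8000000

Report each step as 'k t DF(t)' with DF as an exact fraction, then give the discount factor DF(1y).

1 1/2 199/200
2 1 77/80
3 3/2 2293/2500
DF(1y) = 77/80 ≈ 0.962500

step 1 [0.5y] zero: DF = P = 199/200 ≈ 0.995000
step 2 [1y] swap r/2=5/261: DF=(1 − 5/261·(0.995000))/(1+5/261) = 77/80 ≈ 0.962500
step 3 [1.5y] bond c/2=13/800: DF=(7711311/8000000 − 13/800·(0.995000+0.962500))/(1+13/800) = 2293/2500 ≈ 0.917200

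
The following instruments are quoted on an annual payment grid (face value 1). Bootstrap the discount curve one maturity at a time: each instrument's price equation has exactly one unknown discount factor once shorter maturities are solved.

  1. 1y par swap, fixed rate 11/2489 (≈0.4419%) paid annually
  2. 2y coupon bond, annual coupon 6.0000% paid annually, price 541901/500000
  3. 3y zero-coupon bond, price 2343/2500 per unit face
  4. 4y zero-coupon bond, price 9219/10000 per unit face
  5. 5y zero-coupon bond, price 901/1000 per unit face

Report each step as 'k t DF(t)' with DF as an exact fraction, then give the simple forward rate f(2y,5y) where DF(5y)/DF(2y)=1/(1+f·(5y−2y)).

1 1 2489/2500
2 2 9661/10000
3 3 2343/2500
4 4 9219/10000
5 5 901/1000
f(2y,5y) = ((9661/10000)/(901/1000) − 1)/(3) = 217/9010 ≈ 2.4084%

step 1 [1y] swap r/1=11/2489: DF=(1 − 11/2489·(0))/(1+11/2489) = 2489/2500 ≈ 0.995600
step 2 [2y] bond c/1=3/50: DF=(541901/500000 − 3/50·(0.995600))/(1+3/50) = 9661/10000 ≈ 0.966100
step 3 [3y] zero: DF = P = 2343/2500 ≈ 0.937200
step 4 [4y] zero: DF = P = 9219/10000 ≈ 0.921900
step 5 [5y] zero: DF = P = 901/1000 ≈ 0.901000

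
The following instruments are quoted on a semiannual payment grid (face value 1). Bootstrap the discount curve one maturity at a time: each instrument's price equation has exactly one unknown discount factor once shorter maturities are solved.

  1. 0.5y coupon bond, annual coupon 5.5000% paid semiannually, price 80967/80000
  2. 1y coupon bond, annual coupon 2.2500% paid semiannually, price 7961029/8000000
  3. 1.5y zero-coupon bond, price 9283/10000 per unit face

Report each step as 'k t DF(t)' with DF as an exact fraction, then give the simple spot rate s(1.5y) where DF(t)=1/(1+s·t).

1 1/2 197/200
2 1 9731/10000
3 3/2 9283/10000
s(1.5y) = (1/(9283/10000) − 1)/(3/2) = 478/9283 ≈ 5.1492%

step 1 [0.5y] bond c/2=11/400: DF=(80967/80000 − 11/400·(0))/(1+11/400) = 197/200 ≈ 0.985000
step 2 [1y] bond c/2=9/800: DF=(7961029/8000000 − 9/800·(0.985000))/(1+9/800) = 9731/10000 ≈ 0.973100
step 3 [1.5y] zero: DF = P = 9283/10000 ≈ 0.928300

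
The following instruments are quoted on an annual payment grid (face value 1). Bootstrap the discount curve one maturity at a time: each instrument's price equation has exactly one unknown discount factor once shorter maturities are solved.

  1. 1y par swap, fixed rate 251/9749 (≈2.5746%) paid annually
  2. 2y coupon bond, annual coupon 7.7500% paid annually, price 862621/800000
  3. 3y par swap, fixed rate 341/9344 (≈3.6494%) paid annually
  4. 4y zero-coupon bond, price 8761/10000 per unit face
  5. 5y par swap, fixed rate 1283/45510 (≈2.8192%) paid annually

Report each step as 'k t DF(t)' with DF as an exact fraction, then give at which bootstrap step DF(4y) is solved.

1 1 9749/10000
2 2 4653/5000
3 3 8977/10000
4 4 8761/10000
5 5 8717/10000
DF(4y) is solved at step 4

step 1 [1y] swap r/1=251/9749: DF=(1 − 251/9749·(0))/(1+251/9749) = 9749/10000 ≈ 0.974900
step 2 [2y] bond c/1=31/400: DF=(862621/800000 − 31/400·(0.974900))/(1+31/400) = 4653/5000 ≈ 0.930600
step 3 [3y] swap r/1=341/9344: DF=(1 − 341/9344·(0.974900+0.930600))/(1+341/9344) = 8977/10000 ≈ 0.897700
step 4 [4y] zero: DF = P = 8761/10000 ≈ 0.876100
step 5 [5y] swap r/1=1283/45510: DF=(1 − 1283/45510·(0.974900+0.930600+0.897700+0.876100))/(1+1283/45510) = 8717/10000 ≈ 0.871700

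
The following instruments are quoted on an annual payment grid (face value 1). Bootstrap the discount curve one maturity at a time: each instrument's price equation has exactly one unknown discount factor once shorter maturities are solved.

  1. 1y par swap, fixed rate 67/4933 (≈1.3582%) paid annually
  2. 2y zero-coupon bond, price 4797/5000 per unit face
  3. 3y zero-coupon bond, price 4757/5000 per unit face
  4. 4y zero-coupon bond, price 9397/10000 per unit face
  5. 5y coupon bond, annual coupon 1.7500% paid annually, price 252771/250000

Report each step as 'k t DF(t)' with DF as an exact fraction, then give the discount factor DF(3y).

1 1 4933/5000
2 2 4797/5000
3 3 4757/5000
4 4 9397/10000
5 5 9277/10000
DF(3y) = 4757/5000 ≈ 0.951400

step 1 [1y] swap r/1=67/4933: DF=(1 − 67/4933·(0))/(1+67/4933) = 4933/5000 ≈ 0.986600
step 2 [2y] zero: DF = P = 4797/5000 ≈ 0.959400
step 3 [3y] zero: DF = P = 4757/5000 ≈ 0.951400
step 4 [4y] zero: DF = P = 9397/10000 ≈ 0.939700
step 5 [5y] bond c/1=7/400: DF=(252771/250000 − 7/400·(0.986600+0.959400+0.951400+0.939700))/(1+7/400) = 9277/10000 ≈ 0.927700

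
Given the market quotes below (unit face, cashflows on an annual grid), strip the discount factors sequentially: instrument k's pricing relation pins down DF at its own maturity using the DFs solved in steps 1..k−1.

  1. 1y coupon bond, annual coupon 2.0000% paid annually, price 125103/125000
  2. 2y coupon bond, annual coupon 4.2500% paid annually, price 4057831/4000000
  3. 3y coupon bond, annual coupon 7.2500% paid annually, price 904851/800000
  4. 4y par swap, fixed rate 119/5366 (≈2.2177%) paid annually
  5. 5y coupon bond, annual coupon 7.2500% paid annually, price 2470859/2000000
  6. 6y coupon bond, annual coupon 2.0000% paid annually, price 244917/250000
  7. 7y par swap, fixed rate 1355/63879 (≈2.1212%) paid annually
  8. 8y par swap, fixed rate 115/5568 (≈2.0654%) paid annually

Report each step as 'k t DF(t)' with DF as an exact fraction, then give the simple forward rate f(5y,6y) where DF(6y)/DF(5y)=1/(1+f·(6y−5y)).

step 1 [1y] bond c/1=1/50: DF=(125103/125000 − 1/50·(0))/(1+1/50) = 2453/2500 ≈ 0.981200
step 2 [2y] bond c/1=17/400: DF=(4057831/4000000 − 17/400·(0.981200))/(1+17/400) = 9331/10000 ≈ 0.933100
step 3 [3y] bond c/1=29/400: DF=(904851/800000 − 29/400·(0.981200+0.933100))/(1+29/400) = 2313/2500 ≈ 0.925200
step 4 [4y] swap r/1=119/5366: DF=(1 − 119/5366·(0.981200+0.933100+0.925200))/(1+119/5366) = 9167/10000 ≈ 0.916700
step 5 [5y] bond c/1=29/400: DF=(2470859/2000000 − 29/400·(0.981200+0.933100+0.925200+0.916700))/(1+29/400) = 449/500 ≈ 0.898000
step 6 [6y] bond c/1=1/50: DF=(244917/250000 − 1/50·(0.981200+0.933100+0.925200+0.916700+0.898000))/(1+1/50) = 2173/2500 ≈ 0.869200
step 7 [7y] swap r/1=1355/63879: DF=(1 − 1355/63879·(0.981200+0.933100+0.925200+0.916700+0.898000+0.869200))/(1+1355/63879) = 1729/2000 ≈ 0.864500
step 8 [8y] swap r/1=115/5568: DF=(1 − 115/5568·(0.981200+0.933100+0.925200+0.916700+0.898000+0.869200+0.864500))/(1+115/5568) = 1701/2000 ≈ 0.850500

1 1 2453/2500
2 2 9331/10000
3 3 2313/2500
4 4 9167/10000
5 5 449/500
6 6 2173/2500
7 7 1729/2000
8 8 1701/2000
f(5y,6y) = ((449/500)/(2173/2500) − 1)/(1) = 72/2173 ≈ 3.3134%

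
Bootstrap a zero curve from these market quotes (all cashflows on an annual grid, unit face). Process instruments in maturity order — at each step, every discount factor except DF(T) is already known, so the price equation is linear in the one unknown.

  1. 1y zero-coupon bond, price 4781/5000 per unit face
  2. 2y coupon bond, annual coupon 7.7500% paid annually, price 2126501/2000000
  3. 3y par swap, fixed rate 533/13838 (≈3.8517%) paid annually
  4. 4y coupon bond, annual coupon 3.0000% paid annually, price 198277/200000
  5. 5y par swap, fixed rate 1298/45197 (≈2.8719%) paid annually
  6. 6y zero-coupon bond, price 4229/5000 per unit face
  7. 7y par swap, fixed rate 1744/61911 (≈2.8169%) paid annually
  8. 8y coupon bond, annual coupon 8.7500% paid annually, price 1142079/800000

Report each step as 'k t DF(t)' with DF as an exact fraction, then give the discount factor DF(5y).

1 1 4781/5000
2 2 459/500
3 3 4467/5000
4 4 8819/10000
5 5 4351/5000
6 6 4229/5000
7 7 516/625
8 8 4073/5000
DF(5y) = 4351/5000 ≈ 0.870200

step 1 [1y] zero: DF = P = 4781/5000 ≈ 0.956200
step 2 [2y] bond c/1=31/400: DF=(2126501/2000000 − 31/400·(0.956200))/(1+31/400) = 459/500 ≈ 0.918000
step 3 [3y] swap r/1=533/13838: DF=(1 − 533/13838·(0.956200+0.918000))/(1+533/13838) = 4467/5000 ≈ 0.893400
step 4 [4y] bond c/1=3/100: DF=(198277/200000 − 3/100·(0.956200+0.918000+0.893400))/(1+3/100) = 8819/10000 ≈ 0.881900
step 5 [5y] swap r/1=1298/45197: DF=(1 − 1298/45197·(0.956200+0.918000+0.893400+0.881900))/(1+1298/45197) = 4351/5000 ≈ 0.870200
step 6 [6y] zero: DF = P = 4229/5000 ≈ 0.845800
step 7 [7y] swap r/1=1744/61911: DF=(1 − 1744/61911·(0.956200+0.918000+0.893400+0.881900+0.870200+0.845800))/(1+1744/61911) = 516/625 ≈ 0.825600
step 8 [8y] bond c/1=7/80: DF=(1142079/800000 − 7/80·(0.956200+0.918000+0.893400+0.881900+0.870200+0.845800+0.825600))/(1+7/80) = 4073/5000 ≈ 0.814600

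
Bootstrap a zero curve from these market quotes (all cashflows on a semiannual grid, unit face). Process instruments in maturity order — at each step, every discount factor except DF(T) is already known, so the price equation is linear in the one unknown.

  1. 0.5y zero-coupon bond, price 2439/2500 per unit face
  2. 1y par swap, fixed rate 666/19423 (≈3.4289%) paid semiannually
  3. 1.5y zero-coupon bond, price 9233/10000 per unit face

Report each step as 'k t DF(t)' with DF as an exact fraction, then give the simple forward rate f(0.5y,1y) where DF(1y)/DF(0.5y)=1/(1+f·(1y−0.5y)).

1 1/2 2439/2500
2 1 9667/10000
3 3/2 9233/10000
f(0.5y,1y) = ((2439/2500)/(9667/10000) − 1)/(1/2) = 178/9667 ≈ 1.8413%

step 1 [0.5y] zero: DF = P = 2439/2500 ≈ 0.975600
step 2 [1y] swap r/2=333/19423: DF=(1 − 333/19423·(0.975600))/(1+333/19423) = 9667/10000 ≈ 0.966700
step 3 [1.5y] zero: DF = P = 9233/10000 ≈ 0.923300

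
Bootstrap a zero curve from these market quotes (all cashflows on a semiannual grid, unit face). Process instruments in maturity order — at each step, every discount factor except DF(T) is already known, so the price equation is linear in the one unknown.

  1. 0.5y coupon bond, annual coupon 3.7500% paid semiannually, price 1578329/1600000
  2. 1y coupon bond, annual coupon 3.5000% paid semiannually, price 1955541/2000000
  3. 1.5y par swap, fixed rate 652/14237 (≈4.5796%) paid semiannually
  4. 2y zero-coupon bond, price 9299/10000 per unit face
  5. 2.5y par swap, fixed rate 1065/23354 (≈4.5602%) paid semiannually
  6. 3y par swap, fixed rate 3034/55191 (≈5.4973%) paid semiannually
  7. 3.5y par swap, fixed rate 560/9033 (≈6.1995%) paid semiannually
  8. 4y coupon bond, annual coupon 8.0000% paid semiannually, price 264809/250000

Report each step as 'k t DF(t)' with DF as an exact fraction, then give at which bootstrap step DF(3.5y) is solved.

1 1/2 9683/10000
2 1 9443/10000
3 3/2 2337/2500
4 2 9299/10000
5 5/2 1787/2000
6 3 8483/10000
7 7/2 201/250
8 4 7753/10000
DF(3.5y) is solved at step 7

step 1 [0.5y] bond c/2=3/160: DF=(1578329/1600000 − 3/160·(0))/(1+3/160) = 9683/10000 ≈ 0.968300
step 2 [1y] bond c/2=7/400: DF=(1955541/2000000 − 7/400·(0.968300))/(1+7/400) = 9443/10000 ≈ 0.944300
step 3 [1.5y] swap r/2=326/14237: DF=(1 − 326/14237·(0.968300+0.944300))/(1+326/14237) = 2337/2500 ≈ 0.934800
step 4 [2y] zero: DF = P = 9299/10000 ≈ 0.929900
step 5 [2.5y] swap r/2=1065/46708: DF=(1 − 1065/46708·(0.968300+0.944300+0.934800+0.929900))/(1+1065/46708) = 1787/2000 ≈ 0.893500
step 6 [3y] swap r/2=1517/55191: DF=(1 − 1517/55191·(0.968300+0.944300+0.934800+0.929900+0.893500))/(1+1517/55191) = 8483/10000 ≈ 0.848300
step 7 [3.5y] swap r/2=280/9033: DF=(1 − 280/9033·(0.968300+0.944300+0.934800+0.929900+0.893500+0.848300))/(1+280/9033) = 201/250 ≈ 0.804000
step 8 [4y] bond c/2=1/25: DF=(264809/250000 − 1/25·(0.968300+0.944300+0.934800+0.929900+0.893500+0.848300+0.804000))/(1+1/25) = 7753/10000 ≈ 0.775300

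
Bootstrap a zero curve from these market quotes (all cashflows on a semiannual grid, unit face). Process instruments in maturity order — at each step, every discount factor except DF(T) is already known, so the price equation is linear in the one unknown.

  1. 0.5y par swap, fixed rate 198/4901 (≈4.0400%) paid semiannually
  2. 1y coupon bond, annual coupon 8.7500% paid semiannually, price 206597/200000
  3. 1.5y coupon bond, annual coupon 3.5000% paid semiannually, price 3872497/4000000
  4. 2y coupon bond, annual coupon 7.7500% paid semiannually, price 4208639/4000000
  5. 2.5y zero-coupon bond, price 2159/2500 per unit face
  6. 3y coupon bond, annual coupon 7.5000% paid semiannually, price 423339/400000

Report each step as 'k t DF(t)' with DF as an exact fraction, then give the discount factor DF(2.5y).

step 1 [0.5y] swap r/2=99/4901: DF=(1 − 99/4901·(0))/(1+99/4901) = 4901/5000 ≈ 0.980200
step 2 [1y] bond c/2=7/160: DF=(206597/200000 − 7/160·(0.980200))/(1+7/160) = 4743/5000 ≈ 0.948600
step 3 [1.5y] bond c/2=7/400: DF=(3872497/4000000 − 7/400·(0.980200+0.948600))/(1+7/400) = 9183/10000 ≈ 0.918300
step 4 [2y] bond c/2=31/800: DF=(4208639/4000000 − 31/800·(0.980200+0.948600+0.918300))/(1+31/800) = 9067/10000 ≈ 0.906700
step 5 [2.5y] zero: DF = P = 2159/2500 ≈ 0.863600
step 6 [3y] bond c/2=3/80: DF=(423339/400000 − 3/80·(0.980200+0.948600+0.918300+0.906700+0.863600))/(1+3/80) = 2133/2500 ≈ 0.853200

1 1/2 4901/5000
2 1 4743/5000
3 3/2 9183/10000
4 2 9067/10000
5 5/2 2159/2500
6 3 2133/2500
DF(2.5y) = 2159/2500 ≈ 0.863600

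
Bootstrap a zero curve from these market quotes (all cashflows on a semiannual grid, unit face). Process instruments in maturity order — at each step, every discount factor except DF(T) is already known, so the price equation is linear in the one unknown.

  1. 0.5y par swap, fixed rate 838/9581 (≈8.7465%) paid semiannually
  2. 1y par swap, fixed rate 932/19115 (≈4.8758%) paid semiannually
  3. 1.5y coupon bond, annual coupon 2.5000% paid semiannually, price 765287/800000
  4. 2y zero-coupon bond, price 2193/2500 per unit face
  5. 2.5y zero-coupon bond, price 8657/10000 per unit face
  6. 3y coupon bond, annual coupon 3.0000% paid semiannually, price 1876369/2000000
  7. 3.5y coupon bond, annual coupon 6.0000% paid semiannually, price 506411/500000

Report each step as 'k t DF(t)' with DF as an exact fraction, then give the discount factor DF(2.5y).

step 1 [0.5y] swap r/2=419/9581: DF=(1 − 419/9581·(0))/(1+419/9581) = 9581/10000 ≈ 0.958100
step 2 [1y] swap r/2=466/19115: DF=(1 − 466/19115·(0.958100))/(1+466/19115) = 4767/5000 ≈ 0.953400
step 3 [1.5y] bond c/2=1/80: DF=(765287/800000 − 1/80·(0.958100+0.953400))/(1+1/80) = 2303/2500 ≈ 0.921200
step 4 [2y] zero: DF = P = 2193/2500 ≈ 0.877200
step 5 [2.5y] zero: DF = P = 8657/10000 ≈ 0.865700
step 6 [3y] bond c/2=3/200: DF=(1876369/2000000 − 3/200·(0.958100+0.953400+0.921200+0.877200+0.865700))/(1+3/200) = 8567/10000 ≈ 0.856700
step 7 [3.5y] bond c/2=3/100: DF=(506411/500000 − 3/100·(0.958100+0.953400+0.921200+0.877200+0.865700+0.856700))/(1+3/100) = 8251/10000 ≈ 0.825100

1 1/2 9581/10000
2 1 4767/5000
3 3/2 2303/2500
4 2 2193/2500
5 5/2 8657/10000
6 3 8567/10000
7 7/2 8251/10000
DF(2.5y) = 8657/10000 ≈ 0.865700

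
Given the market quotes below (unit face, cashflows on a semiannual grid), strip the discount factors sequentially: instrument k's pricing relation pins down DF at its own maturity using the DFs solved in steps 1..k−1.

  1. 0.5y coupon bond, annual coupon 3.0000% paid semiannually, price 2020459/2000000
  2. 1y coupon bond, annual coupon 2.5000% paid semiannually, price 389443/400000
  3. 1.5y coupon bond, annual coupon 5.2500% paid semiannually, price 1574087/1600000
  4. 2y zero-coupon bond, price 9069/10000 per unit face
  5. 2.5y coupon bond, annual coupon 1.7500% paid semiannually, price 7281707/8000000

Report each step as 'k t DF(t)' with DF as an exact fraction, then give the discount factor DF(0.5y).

1 1/2 9953/10000
2 1 9493/10000
3 3/2 9089/10000
4 2 9069/10000
5 5/2 8697/10000
DF(0.5y) = 9953/10000 ≈ 0.995300

step 1 [0.5y] bond c/2=3/200: DF=(2020459/2000000 − 3/200·(0))/(1+3/200) = 9953/10000 ≈ 0.995300
step 2 [1y] bond c/2=1/80: DF=(389443/400000 − 1/80·(0.995300))/(1+1/80) = 9493/10000 ≈ 0.949300
step 3 [1.5y] bond c/2=21/800: DF=(1574087/1600000 − 21/800·(0.995300+0.949300))/(1+21/800) = 9089/10000 ≈ 0.908900
step 4 [2y] zero: DF = P = 9069/10000 ≈ 0.906900
step 5 [2.5y] bond c/2=7/800: DF=(7281707/8000000 − 7/800·(0.995300+0.949300+0.908900+0.906900))/(1+7/800) = 8697/10000 ≈ 0.869700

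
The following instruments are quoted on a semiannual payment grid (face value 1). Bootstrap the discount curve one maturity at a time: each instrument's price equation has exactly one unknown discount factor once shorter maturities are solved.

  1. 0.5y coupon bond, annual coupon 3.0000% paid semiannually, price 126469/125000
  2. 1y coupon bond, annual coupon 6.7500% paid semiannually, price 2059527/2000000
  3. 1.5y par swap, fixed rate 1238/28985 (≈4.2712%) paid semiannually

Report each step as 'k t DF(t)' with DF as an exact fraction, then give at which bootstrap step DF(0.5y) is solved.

1 1/2 623/625
2 1 2409/2500
3 3/2 9381/10000
DF(0.5y) is solved at step 1

step 1 [0.5y] bond c/2=3/200: DF=(126469/125000 − 3/200·(0))/(1+3/200) = 623/625 ≈ 0.996800
step 2 [1y] bond c/2=27/800: DF=(2059527/2000000 − 27/800·(0.996800))/(1+27/800) = 2409/2500 ≈ 0.963600
step 3 [1.5y] swap r/2=619/28985: DF=(1 − 619/28985·(0.996800+0.963600))/(1+619/28985) = 9381/10000 ≈ 0.938100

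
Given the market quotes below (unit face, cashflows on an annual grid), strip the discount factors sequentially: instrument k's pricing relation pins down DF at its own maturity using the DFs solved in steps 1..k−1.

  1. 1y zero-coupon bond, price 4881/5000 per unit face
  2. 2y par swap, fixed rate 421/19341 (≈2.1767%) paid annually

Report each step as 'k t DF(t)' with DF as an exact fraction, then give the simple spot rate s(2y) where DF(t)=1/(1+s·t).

1 1 4881/5000
2 2 9579/10000
s(2y) = (1/(9579/10000) − 1)/(2) = 421/19158 ≈ 2.1975%

step 1 [1y] zero: DF = P = 4881/5000 ≈ 0.976200
step 2 [2y] swap r/1=421/19341: DF=(1 − 421/19341·(0.976200))/(1+421/19341) = 9579/10000 ≈ 0.957900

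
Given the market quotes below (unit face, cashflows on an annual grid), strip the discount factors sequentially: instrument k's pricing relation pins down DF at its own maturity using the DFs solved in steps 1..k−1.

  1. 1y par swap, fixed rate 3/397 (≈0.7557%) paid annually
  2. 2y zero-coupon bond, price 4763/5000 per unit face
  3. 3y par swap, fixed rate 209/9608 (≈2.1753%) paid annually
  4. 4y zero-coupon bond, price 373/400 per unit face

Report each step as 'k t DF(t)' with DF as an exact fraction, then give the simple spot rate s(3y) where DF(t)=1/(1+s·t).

1 1 397/400
2 2 4763/5000
3 3 9373/10000
4 4 373/400
s(3y) = (1/(9373/10000) − 1)/(3) = 209/9373 ≈ 2.2298%

step 1 [1y] swap r/1=3/397: DF=(1 − 3/397·(0))/(1+3/397) = 397/400 ≈ 0.992500
step 2 [2y] zero: DF = P = 4763/5000 ≈ 0.952600
step 3 [3y] swap r/1=209/9608: DF=(1 − 209/9608·(0.992500+0.952600))/(1+209/9608) = 9373/10000 ≈ 0.937300
step 4 [4y] zero: DF = P = 373/400 ≈ 0.932500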